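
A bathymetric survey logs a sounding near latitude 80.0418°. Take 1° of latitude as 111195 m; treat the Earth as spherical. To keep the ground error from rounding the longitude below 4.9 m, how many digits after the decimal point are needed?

4 decimal places

At 80.0418° one degree of longitude covers 111195 × cos 80.0418° ≈ 111195 × 0.1729 ≈ 19228.9 m.
With N decimal places the half-ulp bound is 0.5·10⁻ᴺ°, or 0.5·10⁻ᴺ × 19228.9 m on the ground.
Setting 9614.46 × 10⁻ᴺ ≤ 4.9 gives 10ᴺ ≥ 1962, i.e. N ≥ 3.29.
At 3 places the error can reach 9.61 m, but 4 places keeps it to 0.961 m.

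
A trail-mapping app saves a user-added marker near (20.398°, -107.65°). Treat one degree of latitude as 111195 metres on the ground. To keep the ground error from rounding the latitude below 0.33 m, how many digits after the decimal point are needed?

6

One degree of latitude covers 111195 m.
With N decimal places the half-ulp bound is 0.5·10⁻ᴺ°, or 0.5·10⁻ᴺ × 111195 m on the ground.
Need 0.5 × 111195 × 10⁻ᴺ ≤ 0.33 → 10⁻ᴺ ≤ 5.936e-06, so N ≥ 5.23.
At 5 places the error can reach 0.556 m, but 6 places keeps it to 0.0556 m.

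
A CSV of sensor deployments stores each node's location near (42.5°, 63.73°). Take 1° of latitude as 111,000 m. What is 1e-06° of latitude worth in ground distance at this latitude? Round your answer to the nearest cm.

11 cm

1e-06° × 111000 m/° = 0.111 m.
That is 0.111 m = 11.1 cm.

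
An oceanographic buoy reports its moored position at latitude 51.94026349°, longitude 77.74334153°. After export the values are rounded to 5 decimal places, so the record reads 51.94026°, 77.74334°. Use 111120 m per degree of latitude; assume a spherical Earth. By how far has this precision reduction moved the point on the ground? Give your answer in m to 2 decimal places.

0.40 m

The latitude changed by +0.00000349° and the longitude by +0.00000153°.
N–S: 0.00000349° × 111120 m/° = 0.387809 m.
E–W at 51.9403°: 0.00000153° × 111120 × cos 51.9403° = 0.00000153 × 111120 × 0.6165 ≈ 0.10481 m.
Combined displacement = (0.387809² + 0.10481²)^½ ≈ 0.401722 m.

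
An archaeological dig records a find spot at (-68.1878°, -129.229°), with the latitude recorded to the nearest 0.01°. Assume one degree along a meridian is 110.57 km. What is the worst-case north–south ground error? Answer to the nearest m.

553 m

Rounding to 2 decimal places leaves the latitude within ±0.005° of the true value.
North–south distance: 0.005° × 110570 m/° = 552.85 m.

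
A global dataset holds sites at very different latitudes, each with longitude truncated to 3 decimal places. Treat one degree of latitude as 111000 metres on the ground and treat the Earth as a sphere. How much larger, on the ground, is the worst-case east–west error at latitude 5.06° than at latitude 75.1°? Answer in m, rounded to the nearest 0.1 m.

Truncating at 3 decimal places can drop up to a full unit in the last place, so the longitude may be off by as much as 0.001°.
At 5.06°: 0.001° × 111000 × cos 5.06° = 0.001 × 111000 × 0.9961 ≈ 110.57 m.
Error at 75.1° = 0.001° × 111000 × cos 75.1° ≈ 111 × 0.2571 = 28.542 m.
So the lower-latitude error exceeds the higher by 110.57 − 28.542 = 82.026 m.

82.0 m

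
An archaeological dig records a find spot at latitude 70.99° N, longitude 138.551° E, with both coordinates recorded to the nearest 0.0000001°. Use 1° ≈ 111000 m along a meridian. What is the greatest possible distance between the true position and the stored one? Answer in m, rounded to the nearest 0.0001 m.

0.0058 m

Rounding to 7 decimal places leaves each coordinate within ±5e-08° of the true value.
N–S: 5e-08° × 111000 m/° = 0.00555 m.
E–W at 70.99°: 5e-08° × 111000 × cos 70.99° = 5e-08 × 111000 × 0.3257 ≈ 0.00180782 m.
Worst case both components are at the extreme and orthogonal: √(0.00555² + 0.00180782²) ≈ 0.00583701 m.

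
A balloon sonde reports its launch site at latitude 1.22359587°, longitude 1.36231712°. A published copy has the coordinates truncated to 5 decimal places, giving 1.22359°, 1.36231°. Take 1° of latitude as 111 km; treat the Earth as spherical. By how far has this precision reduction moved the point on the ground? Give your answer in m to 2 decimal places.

The latitude changed by +0.00000587° and the longitude by +0.00000712°.
North–south shift: 0.00000587 × 111000 = 0.65157 m.
E–W at 1.22359°: 0.00000712° × 111000 × cos 1.22359° = 0.00000712 × 111000 × 0.9998 ≈ 0.79014 m.
Combined displacement = (0.65157² + 0.79014²)^½ ≈ 1.02414 m.

1.02 m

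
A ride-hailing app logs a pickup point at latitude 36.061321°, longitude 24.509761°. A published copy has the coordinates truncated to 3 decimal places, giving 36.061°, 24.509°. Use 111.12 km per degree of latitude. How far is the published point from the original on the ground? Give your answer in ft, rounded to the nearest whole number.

253 ft

Δlat = 36.061321 − 36.061 = +0.000321°; Δlon = 24.509761 − 24.509 = +0.000761°.
N–S: 0.000321° × 111120 m/° = 35.6695 m.
E–W at 36.061°: 0.000761° × 111120 × cos 36.061° = 0.000761 × 111120 × 0.8084 ≈ 68.3594 m.
Hypotenuse of the two orthogonal shifts: √(35.6695² + 68.3594²) = 77.1059 m.
In feet: 77.1059 m ÷ 0.3048 ≈ 252.97 ft.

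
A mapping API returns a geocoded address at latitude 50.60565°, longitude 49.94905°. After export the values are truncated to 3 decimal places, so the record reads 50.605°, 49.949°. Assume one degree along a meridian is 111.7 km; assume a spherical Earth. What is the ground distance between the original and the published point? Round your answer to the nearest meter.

73 meters

The latitude changed by +0.00065° and the longitude by +0.00005°.
N–S: 0.00065° × 111700 m/° = 72.605 m.
East–west at this latitude: 0.00005° × 111700 × cos 50.605° ≈ 0.00005 × 70891.9 = 3.54459 m.
Distance: √(72.605² + 3.54459²) ≈ 72.6915 m.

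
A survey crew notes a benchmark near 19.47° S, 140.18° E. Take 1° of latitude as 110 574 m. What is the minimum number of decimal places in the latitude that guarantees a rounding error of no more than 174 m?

One degree of latitude covers 110574 m.
With N decimal places the half-ulp bound is 0.5·10⁻ᴺ°, or 0.5·10⁻ᴺ × 110574 m on the ground.
Setting 55287 × 10⁻ᴺ ≤ 174 gives 10ᴺ ≥ 317.7, i.e. N ≥ 2.50.
N = 2 would give 553 m (too coarse); N = 3 gives 55.3 m ≤ 174 m.

3 decimal places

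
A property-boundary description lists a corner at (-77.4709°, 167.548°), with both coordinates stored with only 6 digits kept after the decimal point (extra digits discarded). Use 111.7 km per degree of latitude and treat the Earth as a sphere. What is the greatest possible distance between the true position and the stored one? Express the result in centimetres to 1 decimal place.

Truncating at 6 decimal places can drop up to a full unit in the last place, so each coordinate may be off by as much as 1e-06°.
North–south component: 1e-06° × 111700 = 0.1117 m.
E–W at 77.4709°: 1e-06° × 111700 × cos 77.4709° = 1e-06 × 111700 × 0.2169 ≈ 0.0242317 m.
Combining orthogonally: (0.1117² + 0.0242317²)^½ ≈ 0.114298 m.
That is 0.114298 m = 11.43 cm.

11.4 centimetres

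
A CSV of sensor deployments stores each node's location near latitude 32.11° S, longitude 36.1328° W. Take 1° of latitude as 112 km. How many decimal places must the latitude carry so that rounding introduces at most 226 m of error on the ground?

3

One degree of latitude covers 112000 m.
N decimal places → at most half a unit in the last place, 0.5 × 10⁻ᴺ° = 112000/2 × 10⁻ᴺ m.
Setting 56000 × 10⁻ᴺ ≤ 226 gives 10ᴺ ≥ 247.8, i.e. N ≥ 2.39.
So 3 decimal places suffice (56 m); 2 would allow up to 560 m.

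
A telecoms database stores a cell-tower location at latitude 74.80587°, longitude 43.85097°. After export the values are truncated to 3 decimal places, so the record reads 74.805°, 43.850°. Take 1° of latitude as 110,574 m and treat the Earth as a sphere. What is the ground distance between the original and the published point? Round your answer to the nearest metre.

100 metres

Δlat = 74.80587 − 74.805 = +0.00087°; Δlon = 43.85097 − 43.850 = +0.00097°.
North–south shift: 0.00087 × 110574 = 96.1994 m.
E–W at 74.805°: 0.00097° × 110574 × cos 74.805° = 0.00097 × 110574 × 0.2621 ≈ 28.1125 m.
Hypotenuse of the two orthogonal shifts: √(96.1994² + 28.1125²) = 100.223 m.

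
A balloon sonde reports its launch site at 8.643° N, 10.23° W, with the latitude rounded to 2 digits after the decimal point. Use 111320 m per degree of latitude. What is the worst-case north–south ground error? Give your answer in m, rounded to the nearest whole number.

Rounding to 2 decimal places leaves the latitude within ±0.005° of the true value.
So the N–S error is at most 0.005 × 111320 = 556.6 m.

557 m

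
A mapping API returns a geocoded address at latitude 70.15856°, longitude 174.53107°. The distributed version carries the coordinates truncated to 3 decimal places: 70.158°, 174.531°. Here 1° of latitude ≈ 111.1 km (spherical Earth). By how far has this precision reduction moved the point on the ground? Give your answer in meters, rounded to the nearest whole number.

62 meters

The latitude changed by +0.00056° and the longitude by +0.00007°.
N–S: 0.00056° × 111100 m/° = 62.216 m.
E–W at 70.158°: 0.00007° × 111100 × cos 70.158° = 0.00007 × 111100 × 0.3394 ≈ 2.63973 m.
Hypotenuse of the two orthogonal shifts: √(62.216² + 2.63973²) = 62.272 m.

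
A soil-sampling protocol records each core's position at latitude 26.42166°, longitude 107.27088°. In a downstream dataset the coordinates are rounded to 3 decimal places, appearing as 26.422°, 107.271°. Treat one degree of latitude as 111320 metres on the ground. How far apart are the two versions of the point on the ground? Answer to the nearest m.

The latitude changed by -0.00034° and the longitude by -0.00012°.
N–S: -0.00034° × 111320 m/° = -37.8488 m.
E–W at 26.422°: -0.00012° × 111320 × cos 26.422° = -0.00012 × 111320 × 0.8955 ≈ -11.963 m.
Hypotenuse of the two orthogonal shifts: √(37.8488² + 11.963²) = 39.6944 m.

40 m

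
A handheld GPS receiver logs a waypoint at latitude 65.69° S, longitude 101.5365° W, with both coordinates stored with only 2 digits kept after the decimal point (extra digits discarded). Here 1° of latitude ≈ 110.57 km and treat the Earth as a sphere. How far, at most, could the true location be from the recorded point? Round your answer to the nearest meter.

Truncating at 2 decimal places can drop up to a full unit in the last place, so each coordinate may be off by as much as 0.01°.
North–south component: 0.01° × 110570 = 1105.7 m.
E–W at 65.69°: 0.01° × 110570 × cos 65.69° = 0.01 × 110570 × 0.4117 ≈ 455.187 m.
The two errors are perpendicular, so the maximum displacement is √(1105.7² + 455.187²) ≈ 1195.73 m.

1196 meters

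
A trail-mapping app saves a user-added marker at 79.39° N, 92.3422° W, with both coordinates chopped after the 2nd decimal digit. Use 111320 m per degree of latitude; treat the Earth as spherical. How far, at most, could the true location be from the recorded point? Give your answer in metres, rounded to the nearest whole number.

1132 metres

Truncating at 2 decimal places can drop up to a full unit in the last place, so each coordinate may be off by as much as 0.01°.
N–S: 0.01° × 111320 m/° = 1113.2 m.
Longitude error → 0.01 × 111320 × cos 79.39° = 0.01 × 111320 × 0.1841 ≈ 204.966 m.
Combining orthogonally: (1113.2² + 204.966²)^½ ≈ 1131.91 m.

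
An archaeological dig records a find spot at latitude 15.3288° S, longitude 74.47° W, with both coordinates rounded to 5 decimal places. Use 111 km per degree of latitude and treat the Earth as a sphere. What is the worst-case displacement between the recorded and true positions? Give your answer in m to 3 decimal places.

Rounding to 5 decimal places leaves each coordinate within ±5e-06° of the true value.
North–south component: 5e-06° × 111000 = 0.555 m.
Longitude error → 5e-06 × 111000 × cos 15.3288° = 5e-06 × 111000 × 0.9644 ≈ 0.535256 m.
Combining orthogonally: (0.555² + 0.535256²)^½ ≈ 0.771054 m.

0.771 m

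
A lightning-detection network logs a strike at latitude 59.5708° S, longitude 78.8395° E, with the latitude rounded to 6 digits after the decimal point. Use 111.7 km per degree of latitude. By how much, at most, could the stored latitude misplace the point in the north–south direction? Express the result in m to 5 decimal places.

0.05585 m

Rounding to 6 decimal places leaves the latitude within ±5e-07° of the true value.
So the N–S error is at most 5e-07 × 111700 = 0.05585 m.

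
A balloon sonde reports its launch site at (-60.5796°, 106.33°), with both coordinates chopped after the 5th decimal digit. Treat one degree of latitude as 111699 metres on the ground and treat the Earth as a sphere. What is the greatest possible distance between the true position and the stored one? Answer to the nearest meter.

1 meters

Truncating at 5 decimal places can drop up to a full unit in the last place, so each coordinate may be off by as much as 1e-05°.
Latitude error → 1e-05 × 111699 = 1.11699 m along the meridian.
East–west component at 60.5796°: 1e-05° × 111699 × cos 60.5796° ≈ 1e-05 × 54868.1 ≈ 0.548681 m.
Combining orthogonally: (1.11699² + 0.548681²)^½ ≈ 1.24447 m.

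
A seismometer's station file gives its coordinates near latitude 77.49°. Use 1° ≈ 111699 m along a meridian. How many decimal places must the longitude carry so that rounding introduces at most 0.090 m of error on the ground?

6

At 77.49° one degree of longitude covers 111699 × cos 77.49° ≈ 111699 × 0.2166 ≈ 24195.1 m.
With N decimal places the half-ulp bound is 0.5·10⁻ᴺ°, or 0.5·10⁻ᴺ × 24195.1 m on the ground.
Setting 12097.6 × 10⁻ᴺ ≤ 0.090 gives 10ᴺ ≥ 1.344e+05, i.e. N ≥ 5.13.
At 5 places the error can reach 0.121 m, but 6 places keeps it to 0.0121 m.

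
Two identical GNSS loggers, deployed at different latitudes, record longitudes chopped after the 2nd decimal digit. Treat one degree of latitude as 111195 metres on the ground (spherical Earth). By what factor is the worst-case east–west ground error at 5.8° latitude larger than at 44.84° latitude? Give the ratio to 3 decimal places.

Truncating at 2 decimal places can drop up to a full unit in the last place, so the longitude may be off by as much as 0.01°.
At 5.8°: 0.01° × 111195 × cos 5.8° = 0.01 × 111195 × 0.9949 ≈ 1106.3 m.
At 44.84°: 0.01° × 111195 × cos 44.84° = 0.01 × 111195 × 0.7091 ≈ 788.46 m.
Ratio: 1106.3 / 788.46 = cos 5.8° / cos 44.84° ≈ 1.4031.

1.403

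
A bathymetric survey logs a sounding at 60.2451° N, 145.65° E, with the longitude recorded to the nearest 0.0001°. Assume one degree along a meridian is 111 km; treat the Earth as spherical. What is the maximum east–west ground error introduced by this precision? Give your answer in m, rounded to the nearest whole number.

3 m

Rounding to 4 decimal places leaves the longitude within ±5e-05° of the true value.
At latitude 60.2451° a degree of longitude spans 111000 m × cos 60.2451° = 111000 × 0.4963 ≈ 55088.3 m.
So at most 5e-05° × 55088.3 ≈ 2.75441 m east–west.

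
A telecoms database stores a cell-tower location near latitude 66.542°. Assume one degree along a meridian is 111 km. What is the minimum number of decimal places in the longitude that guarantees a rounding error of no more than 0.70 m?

5 decimal places

At 66.542° one degree of longitude covers 111000 × cos 66.542° ≈ 111000 × 0.3981 ≈ 44186.5 m.
Rounding to N decimal places gives at most 0.5 × 10⁻ᴺ degrees of error, i.e. 0.5 × 10⁻ᴺ × 44186.5 m.
Need 0.5 × 44186.5 × 10⁻ᴺ ≤ 0.70 → 10⁻ᴺ ≤ 3.168e-05, so N ≥ 4.50.
N = 4 would give 2.21 m (too coarse); N = 5 gives 0.221 m ≤ 0.70 m.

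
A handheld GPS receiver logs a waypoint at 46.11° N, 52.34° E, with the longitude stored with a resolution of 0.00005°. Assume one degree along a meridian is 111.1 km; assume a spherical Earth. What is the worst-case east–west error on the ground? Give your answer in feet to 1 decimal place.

With a 0.00005° grid the true value lies within half a step, ±0.00005°/2 = ±2.5e-05°, of the stored one.
At latitude 46.11° a degree of longitude spans 111100 m × cos 46.11° = 111100 × 0.6933 ≈ 77023 m.
East–west error: 2.5e-05° × 77023 m/° ≈ 1.92557 m.
Converting: 1.92557 m × 3.2808 ft/m ≈ 6.3175 ft.

6.3 feet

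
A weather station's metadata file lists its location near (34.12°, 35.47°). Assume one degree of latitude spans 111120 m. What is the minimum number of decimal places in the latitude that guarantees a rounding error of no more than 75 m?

3 decimal places

One degree of latitude covers 111120 m.
N decimal places → at most half a unit in the last place, 0.5 × 10⁻ᴺ° = 111120/2 × 10⁻ᴺ m.
Setting 55560 × 10⁻ᴺ ≤ 75 gives 10ᴺ ≥ 740.8, i.e. N ≥ 2.87.
So 3 decimal places suffice (55.6 m); 2 would allow up to 556 m.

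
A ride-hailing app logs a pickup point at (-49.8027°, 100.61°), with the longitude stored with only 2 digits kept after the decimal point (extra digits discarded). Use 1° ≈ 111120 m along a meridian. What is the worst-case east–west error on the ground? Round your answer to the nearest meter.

717 meters

Truncating at 2 decimal places can drop up to a full unit in the last place, so the longitude may be off by as much as 0.01°.
At latitude 49.8027° a degree of longitude spans 111120 m × cos 49.8027° = 111120 × 0.6454 ≈ 71719.3 m.
So at most 0.01° × 71719.3 ≈ 717.193 m east–west.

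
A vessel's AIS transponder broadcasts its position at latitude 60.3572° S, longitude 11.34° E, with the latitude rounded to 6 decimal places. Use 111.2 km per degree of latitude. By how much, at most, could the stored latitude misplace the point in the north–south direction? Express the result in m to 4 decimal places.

Rounding to 6 decimal places leaves the latitude within ±5e-07° of the true value.
So the N–S error is at most 5e-07 × 111200 = 0.0556 m.

0.0556 m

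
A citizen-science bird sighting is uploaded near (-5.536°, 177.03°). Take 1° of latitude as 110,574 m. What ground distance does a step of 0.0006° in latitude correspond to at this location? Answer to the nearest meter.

0.0006° × 110574 m/° = 66.3444 m.

66 meters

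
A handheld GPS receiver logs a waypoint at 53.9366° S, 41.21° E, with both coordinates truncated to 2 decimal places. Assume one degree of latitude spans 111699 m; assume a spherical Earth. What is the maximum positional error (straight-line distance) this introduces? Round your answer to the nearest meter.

Truncating at 2 decimal places can drop up to a full unit in the last place, so each coordinate may be off by as much as 0.01°.
North–south component: 0.01° × 111699 = 1116.99 m.
East–west component at 53.9366°: 0.01° × 111699 × cos 53.9366° ≈ 0.01 × 65755 ≈ 657.55 m.
Worst case both components are at the extreme and orthogonal: √(1116.99² + 657.55²) ≈ 1296.16 m.

1296 meters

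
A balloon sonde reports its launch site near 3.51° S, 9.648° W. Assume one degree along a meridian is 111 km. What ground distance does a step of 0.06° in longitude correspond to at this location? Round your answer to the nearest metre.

6648 metres

One degree of longitude here spans 111000 × cos 3.51° = 111000 × 0.9981 ≈ 110792 m; 0.06° of that is 6647.51 m.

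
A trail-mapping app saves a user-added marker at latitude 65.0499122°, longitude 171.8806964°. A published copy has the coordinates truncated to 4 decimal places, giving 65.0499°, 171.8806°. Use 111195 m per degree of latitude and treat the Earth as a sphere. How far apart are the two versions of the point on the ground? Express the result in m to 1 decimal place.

4.7 m

The latitude changed by +0.0000122° and the longitude by +0.0000964°.
North–south shift: 0.0000122 × 111195 = 1.35658 m.
East–west at this latitude: 0.0000964° × 111195 × cos 65.0499° ≈ 0.0000964 × 46905.3 = 4.52167 m.
Distance: √(1.35658² + 4.52167²) ≈ 4.72078 m.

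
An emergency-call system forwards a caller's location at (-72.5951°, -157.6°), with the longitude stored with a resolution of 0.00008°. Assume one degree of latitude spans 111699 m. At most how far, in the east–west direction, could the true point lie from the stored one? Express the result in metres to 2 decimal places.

1.34 metres

With a 0.00008° grid the true value lies within half a step, ±0.00008°/2 = ±4e-05°, of the stored one.
One degree of longitude at 72.5951° is 111699 × cos 72.5951° ≈ 111699 × 0.2991 = 33411.7 m.
Maximum E–W displacement: 4e-05 × 33411.7 = 1.33647 m.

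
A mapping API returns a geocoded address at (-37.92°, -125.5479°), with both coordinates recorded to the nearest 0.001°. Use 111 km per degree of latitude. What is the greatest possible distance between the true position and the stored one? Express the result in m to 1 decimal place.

Rounding to 3 decimal places leaves each coordinate within ±0.0005° of the true value.
N–S: 0.0005° × 111000 m/° = 55.5 m.
East–west component at 37.92°: 0.0005° × 111000 × cos 37.92° ≈ 0.0005 × 87564.5 ≈ 43.7823 m.
Combining orthogonally: (55.5² + 43.7823²)^½ ≈ 70.6904 m.

70.7 m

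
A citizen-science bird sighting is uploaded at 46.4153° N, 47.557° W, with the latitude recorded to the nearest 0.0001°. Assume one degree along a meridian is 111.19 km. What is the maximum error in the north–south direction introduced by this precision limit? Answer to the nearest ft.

Rounding to 4 decimal places leaves the latitude within ±5e-05° of the true value.
North–south distance: 5e-05° × 111190 m/° = 5.5595 m.
In feet: 5.5595 m ÷ 0.3048 ≈ 18.24 ft.

18 ft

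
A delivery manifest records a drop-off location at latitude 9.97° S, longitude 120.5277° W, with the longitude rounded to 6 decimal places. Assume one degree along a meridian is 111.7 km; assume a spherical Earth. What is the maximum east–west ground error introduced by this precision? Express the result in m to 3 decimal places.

Rounding to 6 decimal places leaves the longitude within ±5e-07° of the true value.
At latitude 9.97° a degree of longitude spans 111700 m × cos 9.97° = 111700 × 0.9849 ≈ 110013 m.
So at most 5e-07° × 110013 ≈ 0.0550066 m east–west.

0.055 m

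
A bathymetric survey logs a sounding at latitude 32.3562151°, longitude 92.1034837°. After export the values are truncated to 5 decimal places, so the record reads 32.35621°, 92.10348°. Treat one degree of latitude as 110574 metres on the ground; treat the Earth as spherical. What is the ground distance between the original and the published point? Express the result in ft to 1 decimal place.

The latitude changed by +0.0000051° and the longitude by +0.0000037°.
N–S: 0.0000051° × 110574 m/° = 0.563927 m.
East–west at this latitude: 0.0000037° × 110574 × cos 32.3562° ≈ 0.0000037 × 93406 = 0.345602 m.
Hypotenuse of the two orthogonal shifts: √(0.563927² + 0.345602²) = 0.661404 m.
In feet: 0.661404 m ÷ 0.3048 ≈ 2.17 ft.

2.2 ft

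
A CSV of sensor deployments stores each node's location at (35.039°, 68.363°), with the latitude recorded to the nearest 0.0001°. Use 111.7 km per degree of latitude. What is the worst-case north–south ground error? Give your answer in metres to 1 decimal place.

Rounding to 4 decimal places leaves the latitude within ±5e-05° of the true value.
So the N–S error is at most 5e-05 × 111700 = 5.585 m.

5.6 metres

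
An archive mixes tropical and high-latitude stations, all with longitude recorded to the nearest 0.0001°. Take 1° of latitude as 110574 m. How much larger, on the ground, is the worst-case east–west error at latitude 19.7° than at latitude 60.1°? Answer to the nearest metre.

Rounding to 4 decimal places leaves the longitude within ±5e-05° of the true value.
Error at 19.7° = 5e-05° × 110574 × cos 19.7° ≈ 5.5287 × 0.9415 = 5.2051 m.
At 60.1°: 5e-05° × 110574 × cos 60.1° = 5e-05 × 110574 × 0.4985 ≈ 2.756 m.
So the lower-latitude error exceeds the higher by 5.2051 − 2.756 = 2.4491 m.

2 metres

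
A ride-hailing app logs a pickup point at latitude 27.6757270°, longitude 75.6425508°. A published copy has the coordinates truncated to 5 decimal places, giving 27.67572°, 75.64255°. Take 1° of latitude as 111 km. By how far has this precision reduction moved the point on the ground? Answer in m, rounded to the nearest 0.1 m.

0.8 m

The latitude changed by +0.0000070° and the longitude by +0.0000008°.
North–south shift: 0.0000070 × 111000 = 0.777 m.
East–west at this latitude: 0.0000008° × 111000 × cos 27.6757° ≈ 0.0000008 × 98300.5 = 0.0786404 m.
Distance: √(0.777² + 0.0786404²) ≈ 0.780969 m.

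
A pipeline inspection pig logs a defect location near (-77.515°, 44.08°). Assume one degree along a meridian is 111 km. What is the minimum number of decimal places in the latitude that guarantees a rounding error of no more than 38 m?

4 decimal places

One degree of latitude covers 111000 m.
With N decimal places the half-ulp bound is 0.5·10⁻ᴺ°, or 0.5·10⁻ᴺ × 111000 m on the ground.
Need 0.5 × 111000 × 10⁻ᴺ ≤ 38 → 10⁻ᴺ ≤ 6.847e-04, so N ≥ 3.16.
At 3 places the error can reach 55.5 m, but 4 places keeps it to 5.55 m.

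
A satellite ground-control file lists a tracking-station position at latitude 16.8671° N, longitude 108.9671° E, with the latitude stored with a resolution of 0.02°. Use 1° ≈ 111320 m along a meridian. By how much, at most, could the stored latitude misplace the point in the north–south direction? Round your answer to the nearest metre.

With a 0.02° grid the true value lies within half a step, ±0.02°/2 = ±0.01°, of the stored one.
North–south distance: 0.01° × 111320 m/° = 1113.2 m.

1113 metres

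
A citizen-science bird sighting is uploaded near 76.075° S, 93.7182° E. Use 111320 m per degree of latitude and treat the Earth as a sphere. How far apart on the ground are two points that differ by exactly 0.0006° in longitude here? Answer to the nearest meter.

16 meters

At 76.075° a degree of longitude is 111320 × cos 76.075° ≈ 26789.3 m, so 0.0006° corresponds to 16.0736 m.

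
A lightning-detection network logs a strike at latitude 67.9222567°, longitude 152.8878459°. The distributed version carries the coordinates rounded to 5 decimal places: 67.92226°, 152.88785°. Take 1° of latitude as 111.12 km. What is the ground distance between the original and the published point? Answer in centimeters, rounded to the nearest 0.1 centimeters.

The latitude changed by -0.0000033° and the longitude by -0.0000041°.
N–S: -0.0000033° × 111120 m/° = -0.366696 m.
E–W at 67.9223°: -0.0000041° × 111120 × cos 67.9223° = -0.0000041 × 111120 × 0.3759 ≈ -0.171241 m.
Distance: √(0.366696² + 0.171241²) ≈ 0.404709 m.
That is 0.404709 m = 40.471 cm.

40.5 centimeters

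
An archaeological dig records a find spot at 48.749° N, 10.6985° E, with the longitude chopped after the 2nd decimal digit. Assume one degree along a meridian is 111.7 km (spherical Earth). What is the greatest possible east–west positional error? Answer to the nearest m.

Truncating at 2 decimal places can drop up to a full unit in the last place, so the longitude may be off by as much as 0.01°.
One degree of longitude at 48.749° is 111700 × cos 48.749° ≈ 111700 × 0.6594 = 73650.4 m.
So at most 0.01° × 73650.4 ≈ 736.504 m east–west.

737 m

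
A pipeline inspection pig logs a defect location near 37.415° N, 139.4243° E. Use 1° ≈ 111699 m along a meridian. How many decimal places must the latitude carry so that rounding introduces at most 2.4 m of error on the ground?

5 decimal places

One degree of latitude covers 111699 m.
N decimal places → at most half a unit in the last place, 0.5 × 10⁻ᴺ° = 111699/2 × 10⁻ᴺ m.
Setting 55849.5 × 10⁻ᴺ ≤ 2.4 gives 10ᴺ ≥ 2.327e+04, i.e. N ≥ 4.37.
At 4 places the error can reach 5.58 m, but 5 places keeps it to 0.558 m.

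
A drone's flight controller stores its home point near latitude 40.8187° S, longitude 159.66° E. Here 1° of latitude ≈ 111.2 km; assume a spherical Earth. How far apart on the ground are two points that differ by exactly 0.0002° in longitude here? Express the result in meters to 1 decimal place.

0.0002° of longitude at 40.8187° is 0.0002 × 111200 × cos 40.8187° ≈ 0.0002 × 84154.1 = 16.8308 m.

16.8 meters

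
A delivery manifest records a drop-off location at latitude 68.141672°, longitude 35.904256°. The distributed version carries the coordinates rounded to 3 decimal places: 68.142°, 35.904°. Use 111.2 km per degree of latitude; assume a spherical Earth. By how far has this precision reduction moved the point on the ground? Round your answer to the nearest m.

The latitude changed by -0.000328° and the longitude by +0.000256°.
N–S: -0.000328° × 111200 m/° = -36.4736 m.
East–west at this latitude: 0.000256° × 111200 × cos 68.142° ≈ 0.000256 × 41400.6 = 10.5986 m.
Distance: √(36.4736² + 10.5986²) ≈ 37.9823 m.

38 m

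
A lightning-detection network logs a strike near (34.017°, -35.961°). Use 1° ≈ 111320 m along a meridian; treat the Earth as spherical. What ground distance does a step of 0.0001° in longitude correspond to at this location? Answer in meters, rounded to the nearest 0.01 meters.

At 34.017° a degree of longitude is 111320 × cos 34.017° ≈ 92270 m, so 0.0001° corresponds to 9.227 m.

9.23 meters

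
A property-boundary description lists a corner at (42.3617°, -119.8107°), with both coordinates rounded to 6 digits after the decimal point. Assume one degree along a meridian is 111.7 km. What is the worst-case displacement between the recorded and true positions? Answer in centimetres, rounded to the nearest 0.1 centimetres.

6.9 centimetres

Rounding to 6 decimal places leaves each coordinate within ±5e-07° of the true value.
Latitude error → 5e-07 × 111700 = 0.05585 m along the meridian.
Longitude error → 5e-07 × 111700 × cos 42.3617° = 5e-07 × 111700 × 0.7389 ≈ 0.0412679 m.
Combining orthogonally: (0.05585² + 0.0412679²)^½ ≈ 0.0694425 m.
That is 0.0694425 m = 6.9443 cm.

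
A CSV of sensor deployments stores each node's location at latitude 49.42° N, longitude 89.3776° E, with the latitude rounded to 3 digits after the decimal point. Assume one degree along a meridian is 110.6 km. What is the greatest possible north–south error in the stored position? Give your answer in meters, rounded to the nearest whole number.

55 meters

Rounding to 3 decimal places leaves the latitude within ±0.0005° of the true value.
North–south distance: 0.0005° × 110600 m/° = 55.3 m.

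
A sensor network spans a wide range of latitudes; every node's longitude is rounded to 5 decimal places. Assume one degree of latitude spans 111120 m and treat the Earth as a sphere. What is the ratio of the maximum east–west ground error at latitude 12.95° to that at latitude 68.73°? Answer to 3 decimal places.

2.687

Rounding to 5 decimal places leaves the longitude within ±5e-06° of the true value.
At 12.95°: 5e-06° × 111120 × cos 12.95° = 5e-06 × 111120 × 0.9746 ≈ 0.54147 m.
Error at 68.73° = 5e-06° × 111120 × cos 68.73° ≈ 0.5556 × 0.3628 = 0.20155 m.
Ratio: 0.54147 / 0.20155 = cos 12.95° / cos 68.73° ≈ 2.6865.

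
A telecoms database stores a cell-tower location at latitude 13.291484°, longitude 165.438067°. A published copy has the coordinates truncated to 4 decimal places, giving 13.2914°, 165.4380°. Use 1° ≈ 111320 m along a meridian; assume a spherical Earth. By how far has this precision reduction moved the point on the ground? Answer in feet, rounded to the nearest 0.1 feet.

38.8 feet

The latitude changed by +0.000084° and the longitude by +0.000067°.
N–S: 0.000084° × 111320 m/° = 9.35088 m.
East–west at this latitude: 0.000067° × 111320 × cos 13.2914° ≈ 0.000067 × 108338 = 7.25865 m.
Combined displacement = (9.35088² + 7.25865²)^½ ≈ 11.8375 m.
Converting: 11.8375 m × 3.2808 ft/m ≈ 38.837 ft.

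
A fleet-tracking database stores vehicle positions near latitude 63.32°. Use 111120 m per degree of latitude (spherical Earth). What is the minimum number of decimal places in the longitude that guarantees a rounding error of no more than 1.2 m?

5

At 63.32° one degree of longitude covers 111120 × cos 63.32° ≈ 111120 × 0.4490 ≈ 49893.7 m.
With N decimal places the half-ulp bound is 0.5·10⁻ᴺ°, or 0.5·10⁻ᴺ × 49893.7 m on the ground.
Setting 24946.8 × 10⁻ᴺ ≤ 1.2 gives 10ᴺ ≥ 2.079e+04, i.e. N ≥ 4.32.
N = 4 would give 2.49 m (too coarse); N = 5 gives 0.249 m ≤ 1.2 m.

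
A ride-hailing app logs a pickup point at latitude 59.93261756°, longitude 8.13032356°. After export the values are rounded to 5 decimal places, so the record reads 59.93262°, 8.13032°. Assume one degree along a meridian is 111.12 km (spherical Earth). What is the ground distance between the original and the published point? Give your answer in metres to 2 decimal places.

0.34 metres

The latitude changed by -0.00000244° and the longitude by +0.00000356°.
North–south shift: -0.00000244 × 111120 = -0.271133 m.
East–west at this latitude: 0.00000356° × 111120 × cos 59.9326° ≈ 0.00000356 × 55673.1 = 0.198196 m.
Combined displacement = (0.271133² + 0.198196²)^½ ≈ 0.335849 m.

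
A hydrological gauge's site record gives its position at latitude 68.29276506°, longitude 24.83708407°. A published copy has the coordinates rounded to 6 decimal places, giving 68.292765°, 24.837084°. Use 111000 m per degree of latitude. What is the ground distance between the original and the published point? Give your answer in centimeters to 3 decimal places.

Δlat = 68.29276506 − 68.292765 = +0.00000006°; Δlon = 24.83708407 − 24.837084 = +0.00000007°.
N–S: 0.00000006° × 111000 m/° = 0.00666 m.
E–W at 68.2928°: 0.00000007° × 111000 × cos 68.2928° = 0.00000007 × 111000 × 0.3699 ≈ 0.00287384 m.
Distance: √(0.00666² + 0.00287384²) ≈ 0.00725359 m.
That is 0.00725359 m = 0.72536 cm.

0.725 centimeters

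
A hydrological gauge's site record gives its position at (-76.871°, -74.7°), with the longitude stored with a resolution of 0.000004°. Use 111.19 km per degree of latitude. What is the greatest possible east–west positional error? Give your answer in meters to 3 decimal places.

0.051 meters

With a 0.000004° grid the true value lies within half a step, ±0.000004°/2 = ±2e-06°, of the stored one.
Parallels shrink by cos φ, so at 76.871° a degree of longitude is 111190 × 0.2271 ≈ 25256.2 m.
East–west error: 2e-06° × 25256.2 m/° ≈ 0.0505123 m.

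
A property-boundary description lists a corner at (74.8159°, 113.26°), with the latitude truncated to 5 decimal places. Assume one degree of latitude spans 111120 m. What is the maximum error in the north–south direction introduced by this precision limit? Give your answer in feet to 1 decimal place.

Truncating at 5 decimal places can drop up to a full unit in the last place, so the latitude may be off by as much as 1e-05°.
Along the meridian that is 1e-05° × 111120 m/° = 1.1112 m.
In feet: 1.1112 m ÷ 0.3048 ≈ 3.6457 ft.

3.6 feet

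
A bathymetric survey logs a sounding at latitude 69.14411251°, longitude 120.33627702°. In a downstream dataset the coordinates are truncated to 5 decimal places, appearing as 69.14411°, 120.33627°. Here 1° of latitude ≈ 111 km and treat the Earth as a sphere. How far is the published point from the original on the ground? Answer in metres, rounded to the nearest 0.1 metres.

0.4 metres

Δlat = 69.14411251 − 69.14411 = +0.00000251°; Δlon = 120.33627702 − 120.33627 = +0.00000702°.
North–south shift: 0.00000251 × 111000 = 0.27861 m.
E–W at 69.1441°: 0.00000702° × 111000 × cos 69.1441° = 0.00000702 × 111000 × 0.3560 ≈ 0.277417 m.
Hypotenuse of the two orthogonal shifts: √(0.27861² + 0.277417²) = 0.393171 m.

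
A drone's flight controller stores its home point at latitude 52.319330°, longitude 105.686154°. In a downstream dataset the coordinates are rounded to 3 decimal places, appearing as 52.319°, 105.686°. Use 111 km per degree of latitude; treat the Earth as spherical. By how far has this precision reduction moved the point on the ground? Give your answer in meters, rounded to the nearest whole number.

Δlat = 52.319330 − 52.319 = +0.000330°; Δlon = 105.686154 − 105.686 = +0.000154°.
North–south shift: 0.000330 × 111000 = 36.63 m.
East–west at this latitude: 0.000154° × 111000 × cos 52.319° ≈ 0.000154 × 67850.4 = 10.449 m.
Hypotenuse of the two orthogonal shifts: √(36.63² + 10.449²) = 38.0912 m.

38 meters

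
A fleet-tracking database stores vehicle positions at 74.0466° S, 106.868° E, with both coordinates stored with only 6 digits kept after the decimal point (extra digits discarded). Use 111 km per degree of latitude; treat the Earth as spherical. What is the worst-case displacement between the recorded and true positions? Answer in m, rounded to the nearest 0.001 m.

0.115 m

Truncating at 6 decimal places can drop up to a full unit in the last place, so each coordinate may be off by as much as 1e-06°.
North–south component: 1e-06° × 111000 = 0.111 m.
E–W at 74.0466°: 1e-06° × 111000 × cos 74.0466° = 1e-06 × 111000 × 0.2749 ≈ 0.030509 m.
Worst case both components are at the extreme and orthogonal: √(0.111² + 0.030509²) ≈ 0.115116 m.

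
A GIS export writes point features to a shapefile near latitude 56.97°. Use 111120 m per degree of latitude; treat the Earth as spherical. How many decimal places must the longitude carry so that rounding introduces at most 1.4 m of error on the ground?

At 56.97° one degree of longitude covers 111120 × cos 56.97° ≈ 111120 × 0.5451 ≈ 60569.1 m.
N decimal places → at most half a unit in the last place, 0.5 × 10⁻ᴺ° = 60569.1/2 × 10⁻ᴺ m.
Need 0.5 × 60569.1 × 10⁻ᴺ ≤ 1.4 → 10⁻ᴺ ≤ 4.623e-05, so N ≥ 4.34.
N = 4 would give 3.03 m (too coarse); N = 5 gives 0.303 m ≤ 1.4 m.

5 decimal places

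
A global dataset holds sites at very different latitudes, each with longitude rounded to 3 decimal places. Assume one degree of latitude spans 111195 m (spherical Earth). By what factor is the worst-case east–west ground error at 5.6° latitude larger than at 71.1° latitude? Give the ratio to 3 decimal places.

Rounding to 3 decimal places leaves the longitude within ±0.0005° of the true value.
At 5.6°: 0.0005° × 111195 × cos 5.6° = 0.0005 × 111195 × 0.9952 ≈ 55.332 m.
At 71.1°: 0.0005° × 111195 × cos 71.1° = 0.0005 × 111195 × 0.3239 ≈ 18.009 m.
Ratio: 55.332 / 18.009 = cos 5.6° / cos 71.1° ≈ 3.0725.

3.072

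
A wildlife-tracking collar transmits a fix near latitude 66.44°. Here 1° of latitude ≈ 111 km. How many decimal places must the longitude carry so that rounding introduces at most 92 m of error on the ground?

3

At 66.44° one degree of longitude covers 111000 × cos 66.44° ≈ 111000 × 0.3997 ≈ 44367.7 m.
With N decimal places the half-ulp bound is 0.5·10⁻ᴺ°, or 0.5·10⁻ᴺ × 44367.7 m on the ground.
Need 0.5 × 44367.7 × 10⁻ᴺ ≤ 92 → 10⁻ᴺ ≤ 4.147e-03, so N ≥ 2.38.
N = 2 would give 222 m (too coarse); N = 3 gives 22.2 m ≤ 92 m.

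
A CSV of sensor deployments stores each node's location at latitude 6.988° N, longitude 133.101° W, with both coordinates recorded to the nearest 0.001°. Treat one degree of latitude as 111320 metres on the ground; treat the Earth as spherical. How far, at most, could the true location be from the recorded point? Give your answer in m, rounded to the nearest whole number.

Rounding to 3 decimal places leaves each coordinate within ±0.0005° of the true value.
Latitude error → 0.0005 × 111320 = 55.66 m along the meridian.
East–west component at 6.988°: 0.0005° × 111320 × cos 6.988° ≈ 0.0005 × 110493 ≈ 55.2465 m.
Worst case both components are at the extreme and orthogonal: √(55.66² + 55.2465²) ≈ 78.4233 m.

78 m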